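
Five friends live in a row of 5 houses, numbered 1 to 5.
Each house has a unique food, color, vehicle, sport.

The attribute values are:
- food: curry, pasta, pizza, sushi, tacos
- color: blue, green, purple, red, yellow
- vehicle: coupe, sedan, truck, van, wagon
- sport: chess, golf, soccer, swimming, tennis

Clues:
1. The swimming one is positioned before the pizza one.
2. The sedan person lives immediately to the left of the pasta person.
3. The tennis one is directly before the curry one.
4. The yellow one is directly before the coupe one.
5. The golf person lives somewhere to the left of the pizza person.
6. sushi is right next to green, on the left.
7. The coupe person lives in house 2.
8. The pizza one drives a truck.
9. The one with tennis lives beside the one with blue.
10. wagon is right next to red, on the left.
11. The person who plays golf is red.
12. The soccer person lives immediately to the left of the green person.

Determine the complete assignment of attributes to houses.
Solution:

House | Food | Color | Vehicle | Sport
--------------------------------------
  1   | sushi | yellow | sedan | soccer
  2   | pasta | green | coupe | tennis
  3   | curry | blue | wagon | swimming
  4   | tacos | red | van | golf
  5   | pizza | purple | truck | chess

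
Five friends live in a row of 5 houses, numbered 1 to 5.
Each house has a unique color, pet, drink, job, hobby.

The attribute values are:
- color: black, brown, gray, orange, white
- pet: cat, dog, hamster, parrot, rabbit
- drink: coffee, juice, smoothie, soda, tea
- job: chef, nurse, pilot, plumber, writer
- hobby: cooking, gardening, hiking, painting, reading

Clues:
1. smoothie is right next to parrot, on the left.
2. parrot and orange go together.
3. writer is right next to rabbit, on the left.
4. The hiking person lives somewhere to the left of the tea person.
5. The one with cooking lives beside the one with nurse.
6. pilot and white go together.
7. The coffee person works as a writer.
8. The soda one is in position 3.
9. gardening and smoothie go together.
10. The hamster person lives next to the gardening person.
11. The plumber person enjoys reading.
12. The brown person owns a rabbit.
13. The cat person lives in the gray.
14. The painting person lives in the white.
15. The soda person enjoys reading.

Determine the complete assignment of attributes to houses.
Solution:

House | Color | Pet | Drink | Job | Hobby
-----------------------------------------
  1   | black | hamster | coffee | writer | cooking
  2   | brown | rabbit | smoothie | nurse | gardening
  3   | orange | parrot | soda | plumber | reading
  4   | gray | cat | juice | chef | hiking
  5   | white | dog | tea | pilot | painting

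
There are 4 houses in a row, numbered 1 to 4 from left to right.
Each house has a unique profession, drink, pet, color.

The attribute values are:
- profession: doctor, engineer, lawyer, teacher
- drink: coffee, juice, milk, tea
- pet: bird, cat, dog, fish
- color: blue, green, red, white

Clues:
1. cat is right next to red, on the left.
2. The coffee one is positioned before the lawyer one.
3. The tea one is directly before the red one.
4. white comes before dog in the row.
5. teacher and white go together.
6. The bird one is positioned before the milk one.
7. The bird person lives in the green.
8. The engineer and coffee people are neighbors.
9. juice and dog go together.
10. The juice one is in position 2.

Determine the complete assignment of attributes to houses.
Solution:

House | Profession | Drink | Pet | Color
----------------------------------------
  1   | teacher | tea | cat | white
  2   | engineer | juice | dog | red
  3   | doctor | coffee | bird | green
  4   | lawyer | milk | fish | blue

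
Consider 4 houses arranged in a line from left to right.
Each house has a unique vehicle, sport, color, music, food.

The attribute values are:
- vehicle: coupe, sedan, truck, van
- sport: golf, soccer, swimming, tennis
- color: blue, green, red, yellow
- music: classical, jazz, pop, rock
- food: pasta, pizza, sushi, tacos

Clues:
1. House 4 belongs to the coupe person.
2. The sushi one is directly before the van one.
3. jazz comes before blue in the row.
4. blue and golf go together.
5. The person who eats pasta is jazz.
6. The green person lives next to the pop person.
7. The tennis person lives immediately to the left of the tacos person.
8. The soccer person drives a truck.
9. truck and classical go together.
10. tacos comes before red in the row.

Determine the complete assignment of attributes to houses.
Solution:

House | Vehicle | Sport | Color | Music | Food
----------------------------------------------
  1   | truck | soccer | yellow | classical | sushi
  2   | van | tennis | green | jazz | pasta
  3   | sedan | golf | blue | pop | tacos
  4   | coupe | swimming | red | rock | pizza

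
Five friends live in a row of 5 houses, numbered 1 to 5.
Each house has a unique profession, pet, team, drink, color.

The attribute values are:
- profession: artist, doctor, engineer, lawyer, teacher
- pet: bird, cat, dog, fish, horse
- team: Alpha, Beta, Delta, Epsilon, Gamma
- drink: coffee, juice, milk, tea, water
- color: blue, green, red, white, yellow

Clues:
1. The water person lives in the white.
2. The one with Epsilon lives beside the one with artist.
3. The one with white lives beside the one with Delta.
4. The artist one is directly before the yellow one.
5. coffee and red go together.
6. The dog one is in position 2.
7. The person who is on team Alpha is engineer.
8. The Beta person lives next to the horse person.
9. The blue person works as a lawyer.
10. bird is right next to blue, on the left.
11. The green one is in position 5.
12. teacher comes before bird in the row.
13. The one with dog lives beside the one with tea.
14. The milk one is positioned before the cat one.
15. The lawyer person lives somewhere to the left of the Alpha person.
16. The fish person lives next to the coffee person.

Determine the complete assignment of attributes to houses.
Solution:

House | Profession | Pet | Team | Drink | Color
-----------------------------------------------
  1   | teacher | fish | Epsilon | water | white
  2   | artist | dog | Delta | coffee | red
  3   | doctor | bird | Beta | tea | yellow
  4   | lawyer | horse | Gamma | milk | blue
  5   | engineer | cat | Alpha | juice | green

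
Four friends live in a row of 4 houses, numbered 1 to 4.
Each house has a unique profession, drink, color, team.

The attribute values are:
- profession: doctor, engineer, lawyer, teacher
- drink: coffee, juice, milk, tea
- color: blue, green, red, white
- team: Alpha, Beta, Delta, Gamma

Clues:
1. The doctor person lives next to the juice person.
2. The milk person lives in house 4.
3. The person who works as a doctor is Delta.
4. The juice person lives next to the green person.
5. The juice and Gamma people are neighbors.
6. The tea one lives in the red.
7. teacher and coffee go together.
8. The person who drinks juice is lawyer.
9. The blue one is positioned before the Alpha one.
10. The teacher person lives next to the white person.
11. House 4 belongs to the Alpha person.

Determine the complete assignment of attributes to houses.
Solution:

House | Profession | Drink | Color | Team
-----------------------------------------
  1   | doctor | tea | red | Delta
  2   | lawyer | juice | blue | Beta
  3   | teacher | coffee | green | Gamma
  4   | engineer | milk | white | Alpha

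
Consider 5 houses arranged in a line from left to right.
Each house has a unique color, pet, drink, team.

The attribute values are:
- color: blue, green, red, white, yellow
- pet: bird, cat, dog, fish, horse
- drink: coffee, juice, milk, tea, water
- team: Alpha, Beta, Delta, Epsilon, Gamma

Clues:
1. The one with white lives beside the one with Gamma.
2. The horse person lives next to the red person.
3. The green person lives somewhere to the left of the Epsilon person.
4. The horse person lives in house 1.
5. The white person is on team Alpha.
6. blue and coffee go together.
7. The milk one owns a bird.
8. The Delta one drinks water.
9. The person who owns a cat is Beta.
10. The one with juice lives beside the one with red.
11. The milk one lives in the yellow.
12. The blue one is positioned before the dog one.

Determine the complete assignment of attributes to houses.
Solution:

House | Color | Pet | Drink | Team
----------------------------------
  1   | white | horse | juice | Alpha
  2   | red | fish | tea | Gamma
  3   | blue | cat | coffee | Beta
  4   | green | dog | water | Delta
  5   | yellow | bird | milk | Epsilon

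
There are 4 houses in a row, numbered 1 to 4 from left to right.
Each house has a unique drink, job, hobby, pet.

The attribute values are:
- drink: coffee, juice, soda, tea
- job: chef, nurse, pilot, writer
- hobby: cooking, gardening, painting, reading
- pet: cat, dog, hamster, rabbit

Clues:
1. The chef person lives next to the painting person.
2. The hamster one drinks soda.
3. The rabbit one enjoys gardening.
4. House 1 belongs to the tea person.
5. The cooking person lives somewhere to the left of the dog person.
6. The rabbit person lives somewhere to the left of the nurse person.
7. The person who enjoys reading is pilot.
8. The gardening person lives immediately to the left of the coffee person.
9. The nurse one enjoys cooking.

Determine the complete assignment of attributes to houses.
Solution:

House | Drink | Job | Hobby | Pet
---------------------------------
  1   | tea | chef | gardening | rabbit
  2   | coffee | writer | painting | cat
  3   | soda | nurse | cooking | hamster
  4   | juice | pilot | reading | dog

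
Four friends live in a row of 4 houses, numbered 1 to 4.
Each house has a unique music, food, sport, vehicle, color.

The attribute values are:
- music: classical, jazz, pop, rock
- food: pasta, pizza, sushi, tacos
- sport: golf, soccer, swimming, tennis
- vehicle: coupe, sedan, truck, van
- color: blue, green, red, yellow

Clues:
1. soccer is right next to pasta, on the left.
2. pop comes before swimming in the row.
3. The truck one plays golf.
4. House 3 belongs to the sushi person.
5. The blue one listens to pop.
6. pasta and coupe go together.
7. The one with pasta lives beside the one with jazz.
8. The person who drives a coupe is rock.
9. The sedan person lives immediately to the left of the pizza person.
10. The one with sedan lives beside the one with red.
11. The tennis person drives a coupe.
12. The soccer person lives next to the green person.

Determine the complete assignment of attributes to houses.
Solution:

House | Music | Food | Sport | Vehicle | Color
----------------------------------------------
  1   | pop | tacos | soccer | van | blue
  2   | rock | pasta | tennis | coupe | green
  3   | jazz | sushi | swimming | sedan | yellow
  4   | classical | pizza | golf | truck | red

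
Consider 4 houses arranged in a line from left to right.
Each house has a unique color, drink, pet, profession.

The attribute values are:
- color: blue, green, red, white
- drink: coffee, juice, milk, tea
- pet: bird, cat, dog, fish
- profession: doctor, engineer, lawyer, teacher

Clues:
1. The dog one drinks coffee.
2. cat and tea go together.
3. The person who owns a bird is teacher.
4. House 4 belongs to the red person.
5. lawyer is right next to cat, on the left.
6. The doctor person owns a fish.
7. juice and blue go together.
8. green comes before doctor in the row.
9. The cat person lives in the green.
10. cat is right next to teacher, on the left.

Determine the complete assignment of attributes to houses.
Solution:

House | Color | Drink | Pet | Profession
----------------------------------------
  1   | white | coffee | dog | lawyer
  2   | green | tea | cat | engineer
  3   | blue | juice | bird | teacher
  4   | red | milk | fish | doctor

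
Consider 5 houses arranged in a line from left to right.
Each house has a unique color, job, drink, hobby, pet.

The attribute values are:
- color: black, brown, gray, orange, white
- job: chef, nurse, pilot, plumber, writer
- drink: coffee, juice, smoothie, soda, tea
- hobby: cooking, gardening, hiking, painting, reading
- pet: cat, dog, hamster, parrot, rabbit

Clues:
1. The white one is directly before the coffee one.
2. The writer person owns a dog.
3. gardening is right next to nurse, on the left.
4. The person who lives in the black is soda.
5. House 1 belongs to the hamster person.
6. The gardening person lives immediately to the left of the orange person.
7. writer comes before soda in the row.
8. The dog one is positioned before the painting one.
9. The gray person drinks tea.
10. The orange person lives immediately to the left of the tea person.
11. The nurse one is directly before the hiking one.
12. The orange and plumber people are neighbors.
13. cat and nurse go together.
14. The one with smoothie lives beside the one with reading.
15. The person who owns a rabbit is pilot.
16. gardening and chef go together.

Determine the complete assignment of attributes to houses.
Solution:

House | Color | Job | Drink | Hobby | Pet
-----------------------------------------
  1   | white | chef | smoothie | gardening | hamster
  2   | orange | nurse | coffee | reading | cat
  3   | gray | plumber | tea | hiking | parrot
  4   | brown | writer | juice | cooking | dog
  5   | black | pilot | soda | painting | rabbit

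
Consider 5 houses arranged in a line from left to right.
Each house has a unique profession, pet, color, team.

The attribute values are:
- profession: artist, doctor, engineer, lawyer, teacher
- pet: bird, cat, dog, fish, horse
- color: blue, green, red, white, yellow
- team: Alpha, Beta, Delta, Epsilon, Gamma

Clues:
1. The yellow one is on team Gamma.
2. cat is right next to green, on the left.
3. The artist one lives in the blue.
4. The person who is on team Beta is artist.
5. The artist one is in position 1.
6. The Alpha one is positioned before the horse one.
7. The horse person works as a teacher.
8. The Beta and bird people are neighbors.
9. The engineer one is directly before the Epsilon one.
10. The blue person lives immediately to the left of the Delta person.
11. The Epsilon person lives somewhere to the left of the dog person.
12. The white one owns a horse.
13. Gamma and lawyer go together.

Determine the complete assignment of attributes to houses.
Solution:

House | Profession | Pet | Color | Team
---------------------------------------
  1   | artist | cat | blue | Beta
  2   | doctor | bird | green | Delta
  3   | engineer | fish | red | Alpha
  4   | teacher | horse | white | Epsilon
  5   | lawyer | dog | yellow | Gamma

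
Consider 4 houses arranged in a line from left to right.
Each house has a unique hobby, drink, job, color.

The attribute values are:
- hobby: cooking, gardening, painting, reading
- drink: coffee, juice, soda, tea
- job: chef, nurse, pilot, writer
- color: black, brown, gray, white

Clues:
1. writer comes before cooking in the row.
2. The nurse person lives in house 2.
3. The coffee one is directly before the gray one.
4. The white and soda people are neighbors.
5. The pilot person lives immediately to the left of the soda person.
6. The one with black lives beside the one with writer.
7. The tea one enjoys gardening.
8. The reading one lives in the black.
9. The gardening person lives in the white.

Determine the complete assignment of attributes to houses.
Solution:

House | Hobby | Drink | Job | Color
-----------------------------------
  1   | gardening | tea | pilot | white
  2   | reading | soda | nurse | black
  3   | painting | coffee | writer | brown
  4   | cooking | juice | chef | gray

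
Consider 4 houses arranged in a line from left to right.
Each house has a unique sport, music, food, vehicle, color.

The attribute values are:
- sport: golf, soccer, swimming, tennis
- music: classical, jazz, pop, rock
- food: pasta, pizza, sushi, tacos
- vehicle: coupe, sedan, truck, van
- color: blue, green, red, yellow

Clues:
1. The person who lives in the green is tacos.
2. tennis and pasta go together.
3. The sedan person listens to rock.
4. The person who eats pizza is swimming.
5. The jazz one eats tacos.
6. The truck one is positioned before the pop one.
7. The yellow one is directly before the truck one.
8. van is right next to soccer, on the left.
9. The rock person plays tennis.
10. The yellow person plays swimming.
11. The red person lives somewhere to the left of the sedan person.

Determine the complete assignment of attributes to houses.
Solution:

House | Sport | Music | Food | Vehicle | Color
----------------------------------------------
  1   | swimming | classical | pizza | van | yellow
  2   | soccer | jazz | tacos | truck | green
  3   | golf | pop | sushi | coupe | red
  4   | tennis | rock | pasta | sedan | blue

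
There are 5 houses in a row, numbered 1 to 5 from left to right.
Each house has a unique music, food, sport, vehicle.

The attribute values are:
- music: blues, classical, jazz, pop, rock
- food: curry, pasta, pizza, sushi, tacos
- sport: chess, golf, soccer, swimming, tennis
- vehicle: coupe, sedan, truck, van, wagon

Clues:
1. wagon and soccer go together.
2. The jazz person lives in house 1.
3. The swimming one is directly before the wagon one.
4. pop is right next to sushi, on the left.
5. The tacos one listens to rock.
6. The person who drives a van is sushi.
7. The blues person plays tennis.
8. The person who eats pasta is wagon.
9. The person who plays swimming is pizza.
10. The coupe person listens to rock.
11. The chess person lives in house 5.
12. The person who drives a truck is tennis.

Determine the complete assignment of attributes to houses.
Solution:

House | Music | Food | Sport | Vehicle
--------------------------------------
  1   | jazz | pizza | swimming | sedan
  2   | pop | pasta | soccer | wagon
  3   | classical | sushi | golf | van
  4   | blues | curry | tennis | truck
  5   | rock | tacos | chess | coupe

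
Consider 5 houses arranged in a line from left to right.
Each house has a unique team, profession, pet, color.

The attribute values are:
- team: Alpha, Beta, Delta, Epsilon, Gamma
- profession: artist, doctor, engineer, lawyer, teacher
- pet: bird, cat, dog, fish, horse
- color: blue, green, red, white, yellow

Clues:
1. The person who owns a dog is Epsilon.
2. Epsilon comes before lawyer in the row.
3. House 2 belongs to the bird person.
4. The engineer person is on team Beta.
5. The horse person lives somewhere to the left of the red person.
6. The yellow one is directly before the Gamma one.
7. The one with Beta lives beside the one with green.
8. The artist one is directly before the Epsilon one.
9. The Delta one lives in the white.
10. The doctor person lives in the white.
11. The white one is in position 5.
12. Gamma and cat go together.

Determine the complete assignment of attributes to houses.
Solution:

House | Team | Profession | Pet | Color
---------------------------------------
  1   | Beta | engineer | horse | blue
  2   | Alpha | artist | bird | green
  3   | Epsilon | teacher | dog | yellow
  4   | Gamma | lawyer | cat | red
  5   | Delta | doctor | fish | white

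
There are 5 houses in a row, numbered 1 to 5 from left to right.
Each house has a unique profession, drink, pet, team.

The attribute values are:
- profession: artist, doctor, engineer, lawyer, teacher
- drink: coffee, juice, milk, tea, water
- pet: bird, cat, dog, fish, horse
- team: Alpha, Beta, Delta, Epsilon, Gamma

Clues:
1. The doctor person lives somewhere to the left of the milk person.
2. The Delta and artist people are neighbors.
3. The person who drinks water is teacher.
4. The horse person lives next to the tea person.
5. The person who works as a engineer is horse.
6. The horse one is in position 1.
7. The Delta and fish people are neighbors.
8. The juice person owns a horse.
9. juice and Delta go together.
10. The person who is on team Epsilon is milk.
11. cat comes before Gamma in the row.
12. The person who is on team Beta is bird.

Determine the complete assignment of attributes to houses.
Solution:

House | Profession | Drink | Pet | Team
---------------------------------------
  1   | engineer | juice | horse | Delta
  2   | artist | tea | fish | Alpha
  3   | doctor | coffee | bird | Beta
  4   | lawyer | milk | cat | Epsilon
  5   | teacher | water | dog | Gamma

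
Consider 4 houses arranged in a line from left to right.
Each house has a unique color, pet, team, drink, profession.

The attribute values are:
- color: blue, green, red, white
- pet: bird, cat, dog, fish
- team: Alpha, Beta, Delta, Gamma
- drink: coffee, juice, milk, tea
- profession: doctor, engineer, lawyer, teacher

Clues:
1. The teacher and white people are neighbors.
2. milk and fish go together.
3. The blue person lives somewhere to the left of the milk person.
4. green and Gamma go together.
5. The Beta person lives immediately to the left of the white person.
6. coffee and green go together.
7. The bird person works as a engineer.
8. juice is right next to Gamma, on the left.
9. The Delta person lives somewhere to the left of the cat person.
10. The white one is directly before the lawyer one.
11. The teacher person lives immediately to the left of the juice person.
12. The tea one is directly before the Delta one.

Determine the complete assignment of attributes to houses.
Solution:

House | Color | Pet | Team | Drink | Profession
-----------------------------------------------
  1   | blue | dog | Beta | tea | teacher
  2   | white | bird | Delta | juice | engineer
  3   | green | cat | Gamma | coffee | lawyer
  4   | red | fish | Alpha | milk | doctor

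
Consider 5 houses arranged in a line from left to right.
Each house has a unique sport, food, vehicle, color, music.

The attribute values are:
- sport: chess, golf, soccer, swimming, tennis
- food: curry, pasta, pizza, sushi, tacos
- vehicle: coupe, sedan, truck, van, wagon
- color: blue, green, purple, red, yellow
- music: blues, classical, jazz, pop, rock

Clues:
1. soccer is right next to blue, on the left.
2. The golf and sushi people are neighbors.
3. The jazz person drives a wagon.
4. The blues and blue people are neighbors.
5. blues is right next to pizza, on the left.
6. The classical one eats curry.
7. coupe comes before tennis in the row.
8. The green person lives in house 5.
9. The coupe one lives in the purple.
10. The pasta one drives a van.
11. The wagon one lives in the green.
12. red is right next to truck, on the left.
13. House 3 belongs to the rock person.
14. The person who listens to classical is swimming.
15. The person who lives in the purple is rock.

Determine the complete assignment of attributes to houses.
Solution:

House | Sport | Food | Vehicle | Color | Music
----------------------------------------------
  1   | soccer | pasta | van | red | blues
  2   | golf | pizza | truck | blue | pop
  3   | chess | sushi | coupe | purple | rock
  4   | swimming | curry | sedan | yellow | classical
  5   | tennis | tacos | wagon | green | jazz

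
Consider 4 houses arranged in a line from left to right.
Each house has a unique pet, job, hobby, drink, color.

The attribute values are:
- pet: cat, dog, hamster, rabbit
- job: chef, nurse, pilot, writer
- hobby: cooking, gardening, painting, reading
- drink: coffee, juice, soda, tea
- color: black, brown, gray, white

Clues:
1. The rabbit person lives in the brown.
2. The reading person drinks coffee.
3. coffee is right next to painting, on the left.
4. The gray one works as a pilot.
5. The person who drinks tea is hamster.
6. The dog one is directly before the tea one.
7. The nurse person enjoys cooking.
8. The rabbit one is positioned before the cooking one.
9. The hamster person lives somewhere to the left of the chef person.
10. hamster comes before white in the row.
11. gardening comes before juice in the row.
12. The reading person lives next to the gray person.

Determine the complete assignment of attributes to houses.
Solution:

House | Pet | Job | Hobby | Drink | Color
-----------------------------------------
  1   | dog | writer | reading | coffee | black
  2   | hamster | pilot | painting | tea | gray
  3   | rabbit | chef | gardening | soda | brown
  4   | cat | nurse | cooking | juice | white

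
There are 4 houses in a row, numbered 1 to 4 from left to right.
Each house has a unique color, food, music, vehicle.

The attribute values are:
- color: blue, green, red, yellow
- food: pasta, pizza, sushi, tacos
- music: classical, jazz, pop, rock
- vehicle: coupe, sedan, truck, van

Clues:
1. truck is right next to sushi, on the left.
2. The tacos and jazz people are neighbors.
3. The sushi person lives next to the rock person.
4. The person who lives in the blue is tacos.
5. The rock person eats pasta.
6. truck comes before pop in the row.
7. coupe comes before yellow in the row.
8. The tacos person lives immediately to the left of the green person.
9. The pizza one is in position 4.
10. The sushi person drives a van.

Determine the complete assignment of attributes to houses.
Solution:

House | Color | Food | Music | Vehicle
--------------------------------------
  1   | blue | tacos | classical | truck
  2   | green | sushi | jazz | van
  3   | red | pasta | rock | coupe
  4   | yellow | pizza | pop | sedan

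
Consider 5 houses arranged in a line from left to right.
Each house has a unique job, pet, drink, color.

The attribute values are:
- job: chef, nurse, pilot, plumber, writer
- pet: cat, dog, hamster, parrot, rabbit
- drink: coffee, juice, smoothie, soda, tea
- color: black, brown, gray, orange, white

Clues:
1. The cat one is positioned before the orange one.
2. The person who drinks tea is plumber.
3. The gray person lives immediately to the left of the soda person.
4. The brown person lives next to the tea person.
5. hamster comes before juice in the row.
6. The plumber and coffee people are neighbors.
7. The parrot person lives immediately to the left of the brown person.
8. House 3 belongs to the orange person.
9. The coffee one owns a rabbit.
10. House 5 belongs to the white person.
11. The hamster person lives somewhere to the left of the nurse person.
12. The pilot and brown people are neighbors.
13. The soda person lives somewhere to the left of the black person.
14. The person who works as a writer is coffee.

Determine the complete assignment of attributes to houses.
Solution:

House | Job | Pet | Drink | Color
---------------------------------
  1   | pilot | parrot | smoothie | gray
  2   | chef | cat | soda | brown
  3   | plumber | hamster | tea | orange
  4   | writer | rabbit | coffee | black
  5   | nurse | dog | juice | white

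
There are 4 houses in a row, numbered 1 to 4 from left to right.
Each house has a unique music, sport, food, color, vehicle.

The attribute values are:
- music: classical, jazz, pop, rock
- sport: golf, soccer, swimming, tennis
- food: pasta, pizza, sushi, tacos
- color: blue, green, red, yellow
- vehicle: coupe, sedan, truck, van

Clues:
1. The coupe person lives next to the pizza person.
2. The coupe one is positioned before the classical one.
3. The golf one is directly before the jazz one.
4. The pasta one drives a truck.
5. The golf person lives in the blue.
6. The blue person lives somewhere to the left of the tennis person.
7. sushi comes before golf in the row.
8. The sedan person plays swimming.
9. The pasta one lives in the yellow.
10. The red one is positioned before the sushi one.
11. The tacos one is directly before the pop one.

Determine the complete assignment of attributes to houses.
Solution:

House | Music | Sport | Food | Color | Vehicle
----------------------------------------------
  1   | rock | swimming | tacos | red | sedan
  2   | pop | soccer | sushi | green | coupe
  3   | classical | golf | pizza | blue | van
  4   | jazz | tennis | pasta | yellow | truck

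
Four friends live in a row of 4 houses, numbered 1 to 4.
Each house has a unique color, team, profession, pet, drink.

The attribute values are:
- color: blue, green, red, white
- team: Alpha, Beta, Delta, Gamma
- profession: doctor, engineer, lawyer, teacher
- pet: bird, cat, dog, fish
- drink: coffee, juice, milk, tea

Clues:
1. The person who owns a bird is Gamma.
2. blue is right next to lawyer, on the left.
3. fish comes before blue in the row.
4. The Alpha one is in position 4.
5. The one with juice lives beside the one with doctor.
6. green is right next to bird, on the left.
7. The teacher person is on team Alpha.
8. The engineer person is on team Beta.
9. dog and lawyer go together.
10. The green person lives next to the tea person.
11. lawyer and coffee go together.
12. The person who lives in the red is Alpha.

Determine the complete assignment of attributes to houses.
Solution:

House | Color | Team | Profession | Pet | Drink
-----------------------------------------------
  1   | green | Beta | engineer | fish | juice
  2   | blue | Gamma | doctor | bird | tea
  3   | white | Delta | lawyer | dog | coffee
  4   | red | Alpha | teacher | cat | milk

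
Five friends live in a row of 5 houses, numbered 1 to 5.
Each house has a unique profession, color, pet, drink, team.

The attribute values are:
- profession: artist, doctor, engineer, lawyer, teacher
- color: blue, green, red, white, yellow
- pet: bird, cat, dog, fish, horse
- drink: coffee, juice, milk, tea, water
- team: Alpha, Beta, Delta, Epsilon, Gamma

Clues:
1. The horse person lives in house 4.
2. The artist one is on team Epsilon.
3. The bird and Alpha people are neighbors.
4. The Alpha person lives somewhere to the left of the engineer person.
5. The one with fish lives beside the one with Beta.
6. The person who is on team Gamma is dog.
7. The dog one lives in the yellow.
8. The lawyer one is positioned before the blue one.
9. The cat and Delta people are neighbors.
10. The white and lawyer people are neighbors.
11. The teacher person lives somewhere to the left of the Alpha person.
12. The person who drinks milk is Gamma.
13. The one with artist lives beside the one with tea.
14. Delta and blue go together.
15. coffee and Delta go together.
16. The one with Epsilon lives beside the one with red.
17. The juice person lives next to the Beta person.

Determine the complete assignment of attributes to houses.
Solution:

House | Profession | Color | Pet | Drink | Team
-----------------------------------------------
  1   | artist | white | fish | juice | Epsilon
  2   | lawyer | red | cat | tea | Beta
  3   | teacher | blue | bird | coffee | Delta
  4   | doctor | green | horse | water | Alpha
  5   | engineer | yellow | dog | milk | Gamma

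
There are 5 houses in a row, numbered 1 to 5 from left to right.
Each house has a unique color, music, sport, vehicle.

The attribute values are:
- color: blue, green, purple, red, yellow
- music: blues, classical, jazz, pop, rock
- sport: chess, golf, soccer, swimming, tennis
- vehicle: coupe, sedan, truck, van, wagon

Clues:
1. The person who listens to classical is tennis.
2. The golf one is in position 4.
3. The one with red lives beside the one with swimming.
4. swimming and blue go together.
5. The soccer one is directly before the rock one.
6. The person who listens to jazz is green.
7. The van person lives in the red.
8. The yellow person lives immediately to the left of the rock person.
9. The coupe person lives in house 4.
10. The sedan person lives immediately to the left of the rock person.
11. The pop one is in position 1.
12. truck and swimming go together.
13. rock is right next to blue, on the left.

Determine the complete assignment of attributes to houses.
Solution:

House | Color | Music | Sport | Vehicle
---------------------------------------
  1   | yellow | pop | soccer | sedan
  2   | red | rock | chess | van
  3   | blue | blues | swimming | truck
  4   | green | jazz | golf | coupe
  5   | purple | classical | tennis | wagon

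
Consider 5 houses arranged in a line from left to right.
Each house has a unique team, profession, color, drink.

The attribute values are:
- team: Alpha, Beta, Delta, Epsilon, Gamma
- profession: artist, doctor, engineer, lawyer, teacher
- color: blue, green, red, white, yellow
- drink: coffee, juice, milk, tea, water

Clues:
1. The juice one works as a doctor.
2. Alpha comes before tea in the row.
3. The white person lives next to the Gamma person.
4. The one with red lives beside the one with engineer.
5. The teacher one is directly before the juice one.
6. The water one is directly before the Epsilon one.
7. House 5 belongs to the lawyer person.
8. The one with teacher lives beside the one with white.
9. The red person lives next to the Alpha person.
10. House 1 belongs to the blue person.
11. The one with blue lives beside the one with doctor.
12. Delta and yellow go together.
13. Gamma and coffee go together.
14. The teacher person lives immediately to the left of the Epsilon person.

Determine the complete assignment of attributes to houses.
Solution:

House | Team | Profession | Color | Drink
-----------------------------------------
  1   | Beta | teacher | blue | water
  2   | Epsilon | doctor | white | juice
  3   | Gamma | artist | red | coffee
  4   | Alpha | engineer | green | milk
  5   | Delta | lawyer | yellow | tea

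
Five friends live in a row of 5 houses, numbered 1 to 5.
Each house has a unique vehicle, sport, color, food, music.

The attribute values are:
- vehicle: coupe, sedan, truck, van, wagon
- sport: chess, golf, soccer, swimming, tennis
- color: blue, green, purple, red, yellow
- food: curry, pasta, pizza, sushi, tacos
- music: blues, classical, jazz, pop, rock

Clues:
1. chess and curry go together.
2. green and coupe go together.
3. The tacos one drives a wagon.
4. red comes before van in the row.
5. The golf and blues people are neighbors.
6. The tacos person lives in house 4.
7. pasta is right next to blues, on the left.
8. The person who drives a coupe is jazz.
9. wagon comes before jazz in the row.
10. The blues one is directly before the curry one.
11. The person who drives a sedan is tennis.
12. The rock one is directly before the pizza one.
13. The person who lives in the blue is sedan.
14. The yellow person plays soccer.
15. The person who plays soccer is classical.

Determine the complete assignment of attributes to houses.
Solution:

House | Vehicle | Sport | Color | Food | Music
----------------------------------------------
  1   | truck | golf | red | pasta | rock
  2   | sedan | tennis | blue | pizza | blues
  3   | van | chess | purple | curry | pop
  4   | wagon | soccer | yellow | tacos | classical
  5   | coupe | swimming | green | sushi | jazz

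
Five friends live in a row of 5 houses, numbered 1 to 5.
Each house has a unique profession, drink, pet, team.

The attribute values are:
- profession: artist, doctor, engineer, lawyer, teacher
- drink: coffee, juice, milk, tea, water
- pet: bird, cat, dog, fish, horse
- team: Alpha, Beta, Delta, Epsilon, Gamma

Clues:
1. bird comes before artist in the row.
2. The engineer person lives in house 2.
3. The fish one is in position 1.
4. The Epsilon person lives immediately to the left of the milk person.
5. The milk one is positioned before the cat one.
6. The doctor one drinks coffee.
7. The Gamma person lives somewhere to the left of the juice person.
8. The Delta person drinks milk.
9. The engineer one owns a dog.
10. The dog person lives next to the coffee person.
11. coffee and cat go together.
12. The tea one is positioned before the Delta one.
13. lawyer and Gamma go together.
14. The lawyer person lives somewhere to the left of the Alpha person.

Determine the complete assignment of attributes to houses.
Solution:

House | Profession | Drink | Pet | Team
---------------------------------------
  1   | teacher | tea | fish | Epsilon
  2   | engineer | milk | dog | Delta
  3   | doctor | coffee | cat | Beta
  4   | lawyer | water | bird | Gamma
  5   | artist | juice | horse | Alpha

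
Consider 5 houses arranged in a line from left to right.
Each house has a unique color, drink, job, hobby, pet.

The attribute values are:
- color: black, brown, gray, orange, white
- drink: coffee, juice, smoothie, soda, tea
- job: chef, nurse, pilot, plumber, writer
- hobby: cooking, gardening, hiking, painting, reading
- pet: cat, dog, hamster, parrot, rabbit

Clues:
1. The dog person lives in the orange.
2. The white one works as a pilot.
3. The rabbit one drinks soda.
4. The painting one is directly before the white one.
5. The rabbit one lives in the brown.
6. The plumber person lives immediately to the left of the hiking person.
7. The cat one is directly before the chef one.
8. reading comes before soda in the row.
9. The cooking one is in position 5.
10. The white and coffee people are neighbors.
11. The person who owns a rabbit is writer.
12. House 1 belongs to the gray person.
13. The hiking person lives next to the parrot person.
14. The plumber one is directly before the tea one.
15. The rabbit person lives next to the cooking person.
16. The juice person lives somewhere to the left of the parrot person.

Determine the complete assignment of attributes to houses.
Solution:

House | Color | Drink | Job | Hobby | Pet
-----------------------------------------
  1   | gray | juice | plumber | painting | hamster
  2   | white | tea | pilot | hiking | cat
  3   | black | coffee | chef | reading | parrot
  4   | brown | soda | writer | gardening | rabbit
  5   | orange | smoothie | nurse | cooking | dog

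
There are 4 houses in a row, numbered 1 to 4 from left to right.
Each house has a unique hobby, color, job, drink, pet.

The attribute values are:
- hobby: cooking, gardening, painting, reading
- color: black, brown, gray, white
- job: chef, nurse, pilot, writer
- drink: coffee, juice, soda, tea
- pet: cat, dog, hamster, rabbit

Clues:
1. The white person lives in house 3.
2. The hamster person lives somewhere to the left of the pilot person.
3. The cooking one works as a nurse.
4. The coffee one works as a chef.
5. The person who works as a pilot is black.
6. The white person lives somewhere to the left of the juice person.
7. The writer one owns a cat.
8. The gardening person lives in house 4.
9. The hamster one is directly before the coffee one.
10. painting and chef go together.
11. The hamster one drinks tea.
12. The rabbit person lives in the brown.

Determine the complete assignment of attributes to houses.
Solution:

House | Hobby | Color | Job | Drink | Pet
-----------------------------------------
  1   | cooking | gray | nurse | tea | hamster
  2   | painting | brown | chef | coffee | rabbit
  3   | reading | white | writer | soda | cat
  4   | gardening | black | pilot | juice | dog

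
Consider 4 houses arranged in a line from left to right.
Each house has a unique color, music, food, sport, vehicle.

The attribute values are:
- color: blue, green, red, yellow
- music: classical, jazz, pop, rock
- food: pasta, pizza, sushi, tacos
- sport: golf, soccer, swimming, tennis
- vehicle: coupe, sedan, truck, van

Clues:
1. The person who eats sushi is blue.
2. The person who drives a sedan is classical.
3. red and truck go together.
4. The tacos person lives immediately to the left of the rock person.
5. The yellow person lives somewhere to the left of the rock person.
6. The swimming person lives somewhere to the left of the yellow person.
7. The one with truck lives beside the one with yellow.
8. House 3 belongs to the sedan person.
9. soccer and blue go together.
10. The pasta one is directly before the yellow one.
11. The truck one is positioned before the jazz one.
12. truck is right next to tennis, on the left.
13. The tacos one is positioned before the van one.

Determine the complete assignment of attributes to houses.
Solution:

House | Color | Music | Food | Sport | Vehicle
----------------------------------------------
  1   | red | pop | pasta | swimming | truck
  2   | yellow | jazz | pizza | tennis | coupe
  3   | green | classical | tacos | golf | sedan
  4   | blue | rock | sushi | soccer | van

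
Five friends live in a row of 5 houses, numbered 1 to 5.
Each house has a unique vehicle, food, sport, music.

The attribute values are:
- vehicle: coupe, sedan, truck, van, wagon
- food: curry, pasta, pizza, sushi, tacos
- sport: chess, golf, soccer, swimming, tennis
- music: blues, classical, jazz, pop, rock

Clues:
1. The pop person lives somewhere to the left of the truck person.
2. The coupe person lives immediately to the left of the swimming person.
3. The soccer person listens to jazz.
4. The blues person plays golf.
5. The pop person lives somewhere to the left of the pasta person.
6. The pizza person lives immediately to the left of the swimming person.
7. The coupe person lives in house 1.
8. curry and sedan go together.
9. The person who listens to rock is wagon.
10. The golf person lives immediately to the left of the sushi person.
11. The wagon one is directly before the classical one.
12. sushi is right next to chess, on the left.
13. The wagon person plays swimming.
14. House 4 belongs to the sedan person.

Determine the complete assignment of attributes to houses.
Solution:

House | Vehicle | Food | Sport | Music
--------------------------------------
  1   | coupe | pizza | golf | blues
  2   | wagon | sushi | swimming | rock
  3   | van | tacos | chess | classical
  4   | sedan | curry | tennis | pop
  5   | truck | pasta | soccer | jazz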